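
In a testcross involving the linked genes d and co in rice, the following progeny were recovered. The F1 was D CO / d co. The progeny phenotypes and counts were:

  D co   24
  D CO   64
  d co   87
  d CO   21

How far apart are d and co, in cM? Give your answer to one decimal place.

23.0 cM

The recombinant classes are D co and d CO: 24 + 21 = 45.
Recombination frequency = 45/196 = 0.2296 ≈ 23.0%, i.e. 23.0 cM.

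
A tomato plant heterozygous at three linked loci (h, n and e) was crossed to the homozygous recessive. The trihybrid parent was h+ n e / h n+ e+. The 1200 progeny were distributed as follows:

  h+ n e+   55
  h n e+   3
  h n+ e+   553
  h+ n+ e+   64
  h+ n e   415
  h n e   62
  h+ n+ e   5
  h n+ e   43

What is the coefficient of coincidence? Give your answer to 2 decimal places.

The two rarest classes, h+ n+ e and h n e+, are the double crossovers. Comparing them with the parentals, only the n allele has switched, so n is the middle locus and the order is e – n – h.
e–n: (98 + 8)/1200 = 0.0883; n–h: (126 + 8)/1200 = 0.1117.
Expected DCO frequency = 0.0883 × 0.1117 ≈ 0.00986; observed = 8/1200 ≈ 0.00667.
Coefficient of coincidence = 0.00667/0.00986 ≈ 0.68.

0.68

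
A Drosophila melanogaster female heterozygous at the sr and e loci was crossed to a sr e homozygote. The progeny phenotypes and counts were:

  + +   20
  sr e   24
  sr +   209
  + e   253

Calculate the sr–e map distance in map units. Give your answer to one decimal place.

8.7 map units

The two most frequent classes, + e (253) and sr + (209), are the parental types, so the F1 was + e / sr +.
The recombinant classes are + + and sr e: 20 + 24 = 44.
Recombination frequency = 44/506 = 0.0870 ≈ 8.7%, i.e. 8.7 map units.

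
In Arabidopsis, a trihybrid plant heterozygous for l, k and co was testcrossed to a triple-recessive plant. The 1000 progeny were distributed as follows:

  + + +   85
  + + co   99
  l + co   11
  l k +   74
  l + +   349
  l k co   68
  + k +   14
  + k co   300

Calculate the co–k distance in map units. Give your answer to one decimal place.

19.8 map units

The two most frequent reciprocal classes, + k co and l + +, are the parental types, so the F1 was + k co / l + +.
The two rarest classes, + k + and l + co, are the double crossovers. Comparing them with the parentals, only the co allele has switched, so co is the middle locus and the order is k – co – l.
Crossovers in the k–co interval produce the single-crossover classes + + co and l k + (99 + 74 = 173) plus the double crossovers (25).
RF(k–co) = (173 + 25) / 1000 = 198/1000 = 0.1980 → 19.8 map units.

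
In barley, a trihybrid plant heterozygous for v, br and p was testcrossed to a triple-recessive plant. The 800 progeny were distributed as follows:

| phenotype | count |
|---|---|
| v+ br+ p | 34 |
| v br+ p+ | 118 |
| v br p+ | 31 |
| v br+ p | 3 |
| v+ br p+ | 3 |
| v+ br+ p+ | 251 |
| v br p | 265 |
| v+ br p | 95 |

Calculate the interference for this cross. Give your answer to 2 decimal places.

The two most frequent reciprocal classes, v+ br+ p+ and v br p, are the parental types, so the F1 was v+ br+ p+ / v br p.
The two rarest classes, v+ br p+ and v br+ p, are the double crossovers. Comparing them with the parentals, only the br allele has switched, so br is the middle locus and the order is v – br – p.
v–br: (213 + 6)/800 = 0.2737; br–p: (65 + 6)/800 = 0.0887.
Expected DCO frequency = 0.2737 × 0.0887 ≈ 0.02428; observed = 6/800 ≈ 0.00750.
Coefficient of coincidence = 0.00750/0.02428 ≈ 0.31; interference = 1 − 0.31 = 0.69.

0.69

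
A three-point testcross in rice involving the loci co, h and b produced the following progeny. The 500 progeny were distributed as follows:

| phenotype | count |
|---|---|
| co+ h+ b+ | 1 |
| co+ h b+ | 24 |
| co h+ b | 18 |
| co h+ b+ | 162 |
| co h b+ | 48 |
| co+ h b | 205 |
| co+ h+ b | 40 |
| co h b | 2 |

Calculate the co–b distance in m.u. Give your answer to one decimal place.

9.0 m.u.

The two most frequent reciprocal classes, co+ h b and co h+ b+, are the parental types, so the F1 was co+ h b / co h+ b+.
The two rarest classes, co h b and co+ h+ b+, are the double crossovers. Comparing them with the parentals, only the co allele has switched, so co is the middle locus and the order is b – co – h.
Crossovers in the b–co interval produce the single-crossover classes co+ h b+ and co h+ b (24 + 18 = 42) plus the double crossovers (3).
RF(b–co) = (42 + 3) / 500 = 45/500 = 0.0900 → 9.0 m.u.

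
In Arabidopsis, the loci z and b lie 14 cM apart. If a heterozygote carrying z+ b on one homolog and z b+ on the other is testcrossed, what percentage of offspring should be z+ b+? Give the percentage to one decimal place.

7.0%

A map distance of 14 cM corresponds to a recombination frequency of 0.140.
The F1 is z+ b / z b+, so z+ b+ is a recombinant gamete class with expected frequency r/2 = 0.140/2 = 0.0700.
That is 0.0700 = 7.0% of the progeny.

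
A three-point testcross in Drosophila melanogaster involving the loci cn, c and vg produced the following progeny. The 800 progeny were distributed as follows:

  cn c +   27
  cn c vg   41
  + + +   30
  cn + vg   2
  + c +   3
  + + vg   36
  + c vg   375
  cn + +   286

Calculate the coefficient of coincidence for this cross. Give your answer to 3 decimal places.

The two most frequent reciprocal classes, cn + + and + c vg, are the parental types, so the F1 was cn + + / + c vg.
The two rarest classes, cn + vg and + c +, are the double crossovers. Comparing them with the parentals, only the vg allele has switched, so vg is the middle locus and the order is c – vg – cn.
c–vg: (63 + 5)/800 = 0.0850; vg–cn: (71 + 5)/800 = 0.0950.
Expected DCO frequency = 0.0850 × 0.0950 ≈ 0.00808; observed = 5/800 ≈ 0.00625.
Coefficient of coincidence = 0.00625/0.00808 ≈ 0.774.

0.774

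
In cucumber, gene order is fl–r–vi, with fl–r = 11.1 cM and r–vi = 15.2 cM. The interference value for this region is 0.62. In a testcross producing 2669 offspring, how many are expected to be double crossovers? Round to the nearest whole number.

Map distances give recombination frequencies of 0.111 and 0.152 for the two intervals.
With interference 0.62 (so coincidence = 0.38), expected double-crossover frequency = 0.111 × 0.152 × 0.38 = 0.00641.
Expected number = 0.00641 × 2669 = 17.11 ≈ 17.

17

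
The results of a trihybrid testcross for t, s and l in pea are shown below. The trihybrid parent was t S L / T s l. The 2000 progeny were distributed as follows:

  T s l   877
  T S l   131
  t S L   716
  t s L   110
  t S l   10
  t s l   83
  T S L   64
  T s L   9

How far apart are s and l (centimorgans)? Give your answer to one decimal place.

The two rarest classes, t S l and T s L, are the double crossovers. Comparing them with the parentals, only the l allele has switched, so l is the middle locus and the order is t – l – s.
Crossovers in the l–s interval produce the single-crossover classes t s L and T S l (110 + 131 = 241) plus the double crossovers (19).
RF(l–s) = (241 + 19) / 2000 = 260/2000 = 0.1300 → 13.0 centimorgans.

13.0 centimorgans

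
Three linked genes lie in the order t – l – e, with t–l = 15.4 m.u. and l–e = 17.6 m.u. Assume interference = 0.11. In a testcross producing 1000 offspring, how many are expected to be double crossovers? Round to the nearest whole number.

Map distances give recombination frequencies of 0.154 and 0.176 for the two intervals.
With interference 0.11 (so coincidence = 0.89), expected double-crossover frequency = 0.154 × 0.176 × 0.89 = 0.02412.
Expected number = 0.02412 × 1000 = 24.12 ≈ 24.

24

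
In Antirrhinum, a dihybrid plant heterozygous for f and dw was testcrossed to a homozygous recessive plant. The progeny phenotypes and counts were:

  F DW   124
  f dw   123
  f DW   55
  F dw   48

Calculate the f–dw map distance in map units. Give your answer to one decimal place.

The two most frequent classes, F DW (124) and f dw (123), are the parental types, so the F1 was F DW / f dw.
The recombinant classes are F dw and f DW: 48 + 55 = 103.
Recombination frequency = 103/350 = 0.2943 ≈ 29.4%, i.e. 29.4 map units.

29.4 map units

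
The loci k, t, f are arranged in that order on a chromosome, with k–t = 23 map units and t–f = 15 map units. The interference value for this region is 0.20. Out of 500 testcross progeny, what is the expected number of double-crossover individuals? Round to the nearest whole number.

14

Map distances give recombination frequencies of 0.230 and 0.150 for the two intervals.
With interference 0.20 (so coincidence = 0.80), expected double-crossover frequency = 0.230 × 0.150 × 0.80 = 0.02760.
Expected number = 0.02760 × 500 = 13.80 ≈ 14.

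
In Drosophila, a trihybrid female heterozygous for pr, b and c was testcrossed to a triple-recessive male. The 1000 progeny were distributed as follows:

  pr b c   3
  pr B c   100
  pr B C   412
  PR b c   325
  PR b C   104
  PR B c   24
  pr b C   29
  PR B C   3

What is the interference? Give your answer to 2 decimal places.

0.52

The two most frequent reciprocal classes, PR b c and pr B C, are the parental types, so the F1 was PR b c / pr B C.
The two rarest classes, pr b c and PR B C, are the double crossovers. Comparing them with the parentals, only the pr allele has switched, so pr is the middle locus and the order is b – pr – c.
b–pr: (53 + 6)/1000 = 0.0590; pr–c: (204 + 6)/1000 = 0.2100.
Expected DCO frequency = 0.0590 × 0.2100 ≈ 0.01239; observed = 6/1000 ≈ 0.00600.
Coefficient of coincidence = 0.00600/0.01239 ≈ 0.48; interference = 1 − 0.48 = 0.52.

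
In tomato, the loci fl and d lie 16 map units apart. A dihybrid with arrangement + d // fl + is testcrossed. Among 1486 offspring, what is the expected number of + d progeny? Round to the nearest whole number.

A map distance of 16 map units corresponds to a recombination frequency of 0.160.
The F1 is + d / fl +, so + d is a parental gamete class with expected frequency (1 − r)/2 = 0.840/2 = 0.4200.
Expected number = 0.4200 × 1486 = 624.12 ≈ 624.

624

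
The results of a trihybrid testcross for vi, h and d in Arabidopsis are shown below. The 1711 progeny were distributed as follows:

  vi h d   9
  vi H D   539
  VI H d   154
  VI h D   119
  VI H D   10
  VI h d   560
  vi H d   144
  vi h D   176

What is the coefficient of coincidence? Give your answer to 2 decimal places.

0.33

The two most frequent reciprocal classes, VI h d and vi H D, are the parental types, so the F1 was VI h d / vi H D.
The two rarest classes, vi h d and VI H D, are the double crossovers. Comparing them with the parentals, only the vi allele has switched, so vi is the middle locus and the order is h – vi – d.
h–vi: (330 + 19)/1711 = 0.2040; vi–d: (263 + 19)/1711 = 0.1648.
Expected DCO frequency = 0.2040 × 0.1648 ≈ 0.03362; observed = 19/1711 ≈ 0.01110.
Coefficient of coincidence = 0.01110/0.03362 ≈ 0.33.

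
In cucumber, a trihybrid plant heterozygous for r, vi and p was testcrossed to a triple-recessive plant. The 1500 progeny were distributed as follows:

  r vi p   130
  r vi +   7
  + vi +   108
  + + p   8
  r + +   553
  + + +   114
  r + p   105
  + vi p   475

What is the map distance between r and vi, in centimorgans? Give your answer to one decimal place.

17.3 centimorgans

The two most frequent reciprocal classes, r + + and + vi p, are the parental types, so the F1 was r + + / + vi p.
The two rarest classes, r vi + and + + p, are the double crossovers. Comparing them with the parentals, only the vi allele has switched, so vi is the middle locus and the order is r – vi – p.
Crossovers in the r–vi interval produce the single-crossover classes + + + and r vi p (114 + 130 = 244) plus the double crossovers (15).
RF(r–vi) = (244 + 15) / 1500 = 259/1500 = 0.1727 → 17.3 centimorgans.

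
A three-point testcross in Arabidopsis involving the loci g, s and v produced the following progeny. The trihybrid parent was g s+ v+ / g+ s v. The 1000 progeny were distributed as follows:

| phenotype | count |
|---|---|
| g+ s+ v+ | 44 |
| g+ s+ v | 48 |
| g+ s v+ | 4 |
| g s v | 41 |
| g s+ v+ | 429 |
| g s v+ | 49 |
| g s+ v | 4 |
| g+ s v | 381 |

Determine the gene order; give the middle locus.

v

The two rarest classes, g s+ v and g+ s v+, are the double crossovers. Comparing them with the parentals, only the v allele has switched, so v is the middle locus and the order is s – v – g.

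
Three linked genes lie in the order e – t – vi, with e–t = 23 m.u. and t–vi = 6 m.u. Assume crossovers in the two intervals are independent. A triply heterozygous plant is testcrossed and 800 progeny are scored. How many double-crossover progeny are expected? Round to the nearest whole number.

11

Map distances give recombination frequencies of 0.230 and 0.060 for the two intervals.
With no interference, expected double-crossover frequency = 0.230 × 0.060 = 0.01380.
Expected number = 0.01380 × 800 = 11.04 ≈ 11.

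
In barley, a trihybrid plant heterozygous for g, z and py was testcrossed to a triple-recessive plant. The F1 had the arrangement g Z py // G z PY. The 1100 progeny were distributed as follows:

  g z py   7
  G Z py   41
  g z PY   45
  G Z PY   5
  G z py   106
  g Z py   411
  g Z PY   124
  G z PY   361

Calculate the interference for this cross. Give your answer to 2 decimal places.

The two rarest classes, g z py and G Z PY, are the double crossovers. Comparing them with the parentals, only the z allele has switched, so z is the middle locus and the order is py – z – g.
py–z: (230 + 12)/1100 = 0.2200; z–g: (86 + 12)/1100 = 0.0891.
Expected DCO frequency = 0.2200 × 0.0891 ≈ 0.01960; observed = 12/1100 ≈ 0.01091.
Coefficient of coincidence = 0.01091/0.01960 ≈ 0.56; interference = 1 − 0.56 = 0.44.

0.44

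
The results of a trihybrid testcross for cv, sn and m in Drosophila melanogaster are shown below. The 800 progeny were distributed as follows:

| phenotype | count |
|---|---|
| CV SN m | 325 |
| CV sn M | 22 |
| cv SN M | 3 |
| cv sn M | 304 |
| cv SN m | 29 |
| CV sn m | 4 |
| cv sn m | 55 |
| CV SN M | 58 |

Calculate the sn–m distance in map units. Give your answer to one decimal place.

The two most frequent reciprocal classes, CV SN m and cv sn M, are the parental types, so the F1 was CV SN m / cv sn M.
The two rarest classes, CV sn m and cv SN M, are the double crossovers. Comparing them with the parentals, only the sn allele has switched, so sn is the middle locus and the order is m – sn – cv.
Crossovers in the m–sn interval produce the single-crossover classes CV SN M and cv sn m (58 + 55 = 113) plus the double crossovers (7).
RF(m–sn) = (113 + 7) / 800 = 120/800 = 0.1500 → 15.0 map units.

15.0 map units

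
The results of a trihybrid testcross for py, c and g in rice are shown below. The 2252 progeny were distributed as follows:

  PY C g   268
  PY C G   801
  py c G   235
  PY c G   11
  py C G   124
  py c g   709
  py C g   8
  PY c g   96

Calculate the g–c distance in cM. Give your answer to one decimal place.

23.2 cM

The two most frequent reciprocal classes, PY C G and py c g, are the parental types, so the F1 was PY C G / py c g.
The two rarest classes, PY c G and py C g, are the double crossovers. Comparing them with the parentals, only the c allele has switched, so c is the middle locus and the order is py – c – g.
Crossovers in the c–g interval produce the single-crossover classes PY C g and py c G (268 + 235 = 503) plus the double crossovers (19).
RF(c–g) = (503 + 19) / 2252 = 522/2252 = 0.2318 → 23.2 cM.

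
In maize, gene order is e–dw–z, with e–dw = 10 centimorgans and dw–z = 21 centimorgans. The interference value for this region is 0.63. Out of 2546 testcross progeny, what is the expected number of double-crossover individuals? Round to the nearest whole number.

20

Map distances give recombination frequencies of 0.100 and 0.210 for the two intervals.
With interference 0.63 (so coincidence = 0.37), expected double-crossover frequency = 0.100 × 0.210 × 0.37 = 0.00777.
Expected number = 0.00777 × 2546 = 19.78 ≈ 20.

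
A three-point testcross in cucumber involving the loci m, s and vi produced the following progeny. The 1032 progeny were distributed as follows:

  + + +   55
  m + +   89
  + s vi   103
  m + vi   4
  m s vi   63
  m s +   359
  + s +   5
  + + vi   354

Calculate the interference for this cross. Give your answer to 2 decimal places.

0.64

The two most frequent reciprocal classes, m s + and + + vi, are the parental types, so the F1 was m s + / + + vi.
The two rarest classes, + s + and m + vi, are the double crossovers. Comparing them with the parentals, only the m allele has switched, so m is the middle locus and the order is s – m – vi.
s–m: (192 + 9)/1032 = 0.1948; m–vi: (118 + 9)/1032 = 0.1231.
Expected DCO frequency = 0.1948 × 0.1231 ≈ 0.02398; observed = 9/1032 ≈ 0.00872.
Coefficient of coincidence = 0.00872/0.02398 ≈ 0.36; interference = 1 − 0.36 = 0.64.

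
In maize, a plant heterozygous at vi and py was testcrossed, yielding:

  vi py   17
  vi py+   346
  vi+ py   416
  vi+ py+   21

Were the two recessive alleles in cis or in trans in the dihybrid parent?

trans

The two most frequent classes are vi+ py (416) and vi py+ (346); these are the parental (non-recombinant) types.
So the F1 carried vi+ py on one chromosome and vi py+ on the other — the recessive alleles are on opposite chromosomes (trans / repulsion).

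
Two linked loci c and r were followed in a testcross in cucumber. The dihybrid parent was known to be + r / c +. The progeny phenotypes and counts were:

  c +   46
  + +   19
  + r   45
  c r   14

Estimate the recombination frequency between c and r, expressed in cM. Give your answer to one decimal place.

26.6 cM

The recombinant classes are + + and c r: 19 + 14 = 33.
Recombination frequency = 33/124 = 0.2661 ≈ 26.6%, i.e. 26.6 cM.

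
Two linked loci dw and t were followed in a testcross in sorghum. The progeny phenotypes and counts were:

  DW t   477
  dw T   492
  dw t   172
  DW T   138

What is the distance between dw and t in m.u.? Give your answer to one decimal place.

24.2 m.u.

The two most frequent classes, DW t (477) and dw T (492), are the parental types, so the F1 was DW t / dw T.
The recombinant classes are DW T and dw t: 138 + 172 = 310.
Recombination frequency = 310/1279 = 0.2424 ≈ 24.2%, i.e. 24.2 m.u.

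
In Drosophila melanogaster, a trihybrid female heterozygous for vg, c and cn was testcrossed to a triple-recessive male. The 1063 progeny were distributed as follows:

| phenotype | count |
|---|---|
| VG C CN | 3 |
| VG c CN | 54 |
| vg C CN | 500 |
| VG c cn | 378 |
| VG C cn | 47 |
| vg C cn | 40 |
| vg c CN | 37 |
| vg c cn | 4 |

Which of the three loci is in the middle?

vg

The two most frequent reciprocal classes, VG c cn and vg C CN, are the parental types, so the F1 was VG c cn / vg C CN.
The two rarest classes, vg c cn and VG C CN, are the double crossovers. Comparing them with the parentals, only the vg allele has switched, so vg is the middle locus and the order is c – vg – cn.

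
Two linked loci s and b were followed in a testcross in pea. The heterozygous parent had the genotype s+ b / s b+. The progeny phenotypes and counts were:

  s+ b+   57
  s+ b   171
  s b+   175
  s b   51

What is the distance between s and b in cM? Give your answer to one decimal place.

23.8 cM

The recombinant classes are s+ b+ and s b: 57 + 51 = 108.
Recombination frequency = 108/454 = 0.2379 ≈ 23.8%, i.e. 23.8 cM.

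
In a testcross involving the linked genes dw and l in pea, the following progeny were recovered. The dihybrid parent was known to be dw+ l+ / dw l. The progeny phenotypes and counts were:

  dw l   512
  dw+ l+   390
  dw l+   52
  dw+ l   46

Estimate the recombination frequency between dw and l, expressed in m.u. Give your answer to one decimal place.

The recombinant classes are dw+ l and dw l+: 46 + 52 = 98.
Recombination frequency = 98/1000 = 0.0980 ≈ 9.8%, i.e. 9.8 m.u.

9.8 m.u.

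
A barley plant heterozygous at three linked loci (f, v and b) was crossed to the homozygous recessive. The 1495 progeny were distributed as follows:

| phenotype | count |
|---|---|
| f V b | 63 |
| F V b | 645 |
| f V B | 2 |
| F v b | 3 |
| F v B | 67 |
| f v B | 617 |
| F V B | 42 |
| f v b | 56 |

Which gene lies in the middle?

v

The two most frequent reciprocal classes, F V b and f v B, are the parental types, so the F1 was F V b / f v B.
The two rarest classes, F v b and f V B, are the double crossovers. Comparing them with the parentals, only the v allele has switched, so v is the middle locus and the order is b – v – f.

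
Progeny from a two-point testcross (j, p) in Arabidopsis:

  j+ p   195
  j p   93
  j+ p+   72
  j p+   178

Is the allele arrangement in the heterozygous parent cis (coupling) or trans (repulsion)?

The two most frequent classes are j+ p (195) and j p+ (178); these are the parental (non-recombinant) types.
So the F1 carried j+ p on one chromosome and j p+ on the other — the recessive alleles are on opposite chromosomes (trans / repulsion).

trans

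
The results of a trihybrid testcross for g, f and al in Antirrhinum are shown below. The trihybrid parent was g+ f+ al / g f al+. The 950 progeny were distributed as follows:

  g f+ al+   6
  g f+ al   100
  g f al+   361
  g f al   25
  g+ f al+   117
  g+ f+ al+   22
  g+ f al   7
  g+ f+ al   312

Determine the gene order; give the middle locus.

f

The two rarest classes, g+ f al and g f+ al+, are the double crossovers. Comparing them with the parentals, only the f allele has switched, so f is the middle locus and the order is g – f – al.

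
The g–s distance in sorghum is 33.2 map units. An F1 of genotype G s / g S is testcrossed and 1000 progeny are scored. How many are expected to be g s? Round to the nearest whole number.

166

A map distance of 33.2 map units corresponds to a recombination frequency of 0.332.
The F1 is G s / g S, so g s is a recombinant gamete class with expected frequency r/2 = 0.332/2 = 0.1660.
Expected number = 0.1660 × 1000 = 166.00 ≈ 166.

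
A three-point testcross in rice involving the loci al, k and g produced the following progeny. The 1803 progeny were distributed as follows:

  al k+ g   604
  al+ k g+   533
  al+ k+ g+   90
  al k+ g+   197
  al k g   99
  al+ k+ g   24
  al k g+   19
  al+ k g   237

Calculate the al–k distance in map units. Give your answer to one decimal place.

The two most frequent reciprocal classes, al k+ g and al+ k g+, are the parental types, so the F1 was al k+ g / al+ k g+.
The two rarest classes, al+ k+ g and al k g+, are the double crossovers. Comparing them with the parentals, only the al allele has switched, so al is the middle locus and the order is g – al – k.
Crossovers in the al–k interval produce the single-crossover classes al k g and al+ k+ g+ (99 + 90 = 189) plus the double crossovers (43).
RF(al–k) = (189 + 43) / 1803 = 232/1803 = 0.1287 → 12.9 map units.

12.9 map units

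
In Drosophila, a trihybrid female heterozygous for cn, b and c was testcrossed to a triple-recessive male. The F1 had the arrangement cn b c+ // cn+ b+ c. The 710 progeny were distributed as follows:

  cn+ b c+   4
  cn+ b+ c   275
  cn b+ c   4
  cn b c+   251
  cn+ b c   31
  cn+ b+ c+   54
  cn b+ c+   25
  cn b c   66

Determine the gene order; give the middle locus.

The two rarest classes, cn+ b c+ and cn b+ c, are the double crossovers. Comparing them with the parentals, only the cn allele has switched, so cn is the middle locus and the order is b – cn – c.

cn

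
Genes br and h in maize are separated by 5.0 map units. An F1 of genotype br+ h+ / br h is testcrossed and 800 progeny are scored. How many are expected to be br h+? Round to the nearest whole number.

A map distance of 5.0 map units corresponds to a recombination frequency of 0.050.
The F1 is br+ h+ / br h, so br h+ is a recombinant gamete class with expected frequency r/2 = 0.050/2 = 0.0250.
Expected number = 0.0250 × 800 = 20.00 ≈ 20.

20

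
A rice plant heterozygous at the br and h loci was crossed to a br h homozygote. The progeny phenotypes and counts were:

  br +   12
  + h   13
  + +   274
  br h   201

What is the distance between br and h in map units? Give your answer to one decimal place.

5.0 map units

The two most frequent classes, + + (274) and br h (201), are the parental types, so the F1 was + + / br h.
The recombinant classes are + h and br +: 13 + 12 = 25.
Recombination frequency = 25/500 = 0.0500 ≈ 5.0%, i.e. 5.0 map units.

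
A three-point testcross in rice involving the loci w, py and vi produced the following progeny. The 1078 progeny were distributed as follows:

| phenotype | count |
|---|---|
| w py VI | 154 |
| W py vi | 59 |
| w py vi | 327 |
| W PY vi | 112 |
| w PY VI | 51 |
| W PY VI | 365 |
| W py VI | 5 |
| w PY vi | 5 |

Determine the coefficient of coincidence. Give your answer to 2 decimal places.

0.33

The two most frequent reciprocal classes, W PY VI and w py vi, are the parental types, so the F1 was W PY VI / w py vi.
The two rarest classes, W py VI and w PY vi, are the double crossovers. Comparing them with the parentals, only the py allele has switched, so py is the middle locus and the order is vi – py – w.
vi–py: (266 + 10)/1078 = 0.2560; py–w: (110 + 10)/1078 = 0.1113.
Expected DCO frequency = 0.2560 × 0.1113 ≈ 0.02849; observed = 10/1078 ≈ 0.00928.
Coefficient of coincidence = 0.00928/0.02849 ≈ 0.33.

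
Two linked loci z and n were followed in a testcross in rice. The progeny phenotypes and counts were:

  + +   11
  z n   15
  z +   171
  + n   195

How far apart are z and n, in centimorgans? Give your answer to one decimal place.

The two most frequent classes, + n (195) and z + (171), are the parental types, so the F1 was + n / z +.
The recombinant classes are + + and z n: 11 + 15 = 26.
Recombination frequency = 26/392 = 0.0663 ≈ 6.6%, i.e. 6.6 centimorgans.

6.6 centimorgans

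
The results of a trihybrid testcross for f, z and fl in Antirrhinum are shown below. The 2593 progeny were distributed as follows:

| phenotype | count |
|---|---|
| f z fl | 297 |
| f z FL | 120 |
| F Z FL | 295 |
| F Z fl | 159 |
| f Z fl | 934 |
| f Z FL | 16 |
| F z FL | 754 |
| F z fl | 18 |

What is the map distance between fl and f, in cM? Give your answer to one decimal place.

12.1 cM

The two most frequent reciprocal classes, F z FL and f Z fl, are the parental types, so the F1 was F z FL / f Z fl.
The two rarest classes, F z fl and f Z FL, are the double crossovers. Comparing them with the parentals, only the fl allele has switched, so fl is the middle locus and the order is f – fl – z.
Crossovers in the f–fl interval produce the single-crossover classes f z FL and F Z fl (120 + 159 = 279) plus the double crossovers (34).
RF(f–fl) = (279 + 34) / 2593 = 313/2593 = 0.1207 → 12.1 cM.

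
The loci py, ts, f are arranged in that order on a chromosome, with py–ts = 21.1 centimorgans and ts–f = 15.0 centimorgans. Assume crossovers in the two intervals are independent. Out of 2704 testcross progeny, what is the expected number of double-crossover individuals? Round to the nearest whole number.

Map distances give recombination frequencies of 0.211 and 0.150 for the two intervals.
With no interference, expected double-crossover frequency = 0.211 × 0.150 = 0.03165.
Expected number = 0.03165 × 2704 = 85.58 ≈ 86.

86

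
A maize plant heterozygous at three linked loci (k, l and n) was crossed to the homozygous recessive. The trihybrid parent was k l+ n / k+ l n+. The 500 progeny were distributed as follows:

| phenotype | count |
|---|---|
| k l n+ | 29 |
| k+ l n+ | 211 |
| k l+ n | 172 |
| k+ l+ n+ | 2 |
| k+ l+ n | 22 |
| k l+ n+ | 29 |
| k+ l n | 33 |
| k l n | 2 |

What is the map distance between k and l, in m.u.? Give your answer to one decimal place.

11.0 m.u.

The two rarest classes, k l n and k+ l+ n+, are the double crossovers. Comparing them with the parentals, only the l allele has switched, so l is the middle locus and the order is k – l – n.
Crossovers in the k–l interval produce the single-crossover classes k+ l+ n and k l n+ (22 + 29 = 51) plus the double crossovers (4).
RF(k–l) = (51 + 4) / 500 = 55/500 = 0.1100 → 11.0 m.u.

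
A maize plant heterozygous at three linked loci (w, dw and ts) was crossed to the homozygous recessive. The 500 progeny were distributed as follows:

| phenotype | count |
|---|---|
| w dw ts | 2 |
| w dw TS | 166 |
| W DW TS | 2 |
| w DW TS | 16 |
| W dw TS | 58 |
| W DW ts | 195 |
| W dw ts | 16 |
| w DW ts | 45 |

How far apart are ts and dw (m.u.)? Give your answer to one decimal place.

7.2 m.u.

The two most frequent reciprocal classes, w dw TS and W DW ts, are the parental types, so the F1 was w dw TS / W DW ts.
The two rarest classes, w dw ts and W DW TS, are the double crossovers. Comparing them with the parentals, only the ts allele has switched, so ts is the middle locus and the order is w – ts – dw.
Crossovers in the ts–dw interval produce the single-crossover classes w DW TS and W dw ts (16 + 16 = 32) plus the double crossovers (4).
RF(ts–dw) = (32 + 4) / 500 = 36/500 = 0.0720 → 7.2 m.u.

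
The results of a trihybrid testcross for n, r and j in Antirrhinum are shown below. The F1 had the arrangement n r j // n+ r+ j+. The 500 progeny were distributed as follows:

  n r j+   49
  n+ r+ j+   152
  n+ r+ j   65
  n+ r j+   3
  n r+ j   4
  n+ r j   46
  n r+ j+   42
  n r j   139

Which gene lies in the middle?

r

The two rarest classes, n r+ j and n+ r j+, are the double crossovers. Comparing them with the parentals, only the r allele has switched, so r is the middle locus and the order is n – r – j.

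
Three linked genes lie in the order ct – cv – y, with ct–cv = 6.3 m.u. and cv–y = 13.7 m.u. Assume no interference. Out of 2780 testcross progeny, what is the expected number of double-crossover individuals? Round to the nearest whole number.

24

Map distances give recombination frequencies of 0.063 and 0.137 for the two intervals.
With no interference, expected double-crossover frequency = 0.063 × 0.137 = 0.00863.
Expected number = 0.00863 × 2780 = 23.99 ≈ 24.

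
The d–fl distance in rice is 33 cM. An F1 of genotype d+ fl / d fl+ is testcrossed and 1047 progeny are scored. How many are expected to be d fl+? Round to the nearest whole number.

A map distance of 33 cM corresponds to a recombination frequency of 0.330.
The F1 is d+ fl / d fl+, so d fl+ is a parental gamete class with expected frequency (1 − r)/2 = 0.670/2 = 0.3350.
Expected number = 0.3350 × 1047 = 350.74 ≈ 351.

351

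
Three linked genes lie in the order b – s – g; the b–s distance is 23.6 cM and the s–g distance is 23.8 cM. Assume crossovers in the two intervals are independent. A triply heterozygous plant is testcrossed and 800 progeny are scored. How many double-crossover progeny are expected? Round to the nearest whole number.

45

Map distances give recombination frequencies of 0.236 and 0.238 for the two intervals.
With no interference, expected double-crossover frequency = 0.236 × 0.238 = 0.05617.
Expected number = 0.05617 × 800 = 44.93 ≈ 45.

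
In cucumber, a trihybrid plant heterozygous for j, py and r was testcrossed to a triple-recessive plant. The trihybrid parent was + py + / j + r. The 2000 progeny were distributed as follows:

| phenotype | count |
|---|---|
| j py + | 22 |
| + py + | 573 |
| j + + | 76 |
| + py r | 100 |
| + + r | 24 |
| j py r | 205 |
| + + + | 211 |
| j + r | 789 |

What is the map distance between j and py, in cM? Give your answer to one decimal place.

The two rarest classes, j py + and + + r, are the double crossovers. Comparing them with the parentals, only the j allele has switched, so j is the middle locus and the order is r – j – py.
Crossovers in the j–py interval produce the single-crossover classes + + + and j py r (211 + 205 = 416) plus the double crossovers (46).
RF(j–py) = (416 + 46) / 2000 = 462/2000 = 0.2310 → 23.1 cM.

23.1 cM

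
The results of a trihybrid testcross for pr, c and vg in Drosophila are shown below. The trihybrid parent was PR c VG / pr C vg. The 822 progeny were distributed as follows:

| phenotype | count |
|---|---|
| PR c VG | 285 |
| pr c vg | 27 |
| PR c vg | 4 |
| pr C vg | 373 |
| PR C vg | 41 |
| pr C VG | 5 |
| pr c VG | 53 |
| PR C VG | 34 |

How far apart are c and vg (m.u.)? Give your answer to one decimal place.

The two rarest classes, PR c vg and pr C VG, are the double crossovers. Comparing them with the parentals, only the vg allele has switched, so vg is the middle locus and the order is pr – vg – c.
Crossovers in the vg–c interval produce the single-crossover classes PR C VG and pr c vg (34 + 27 = 61) plus the double crossovers (9).
RF(vg–c) = (61 + 9) / 822 = 70/822 = 0.0852 → 8.5 m.u.

8.5 m.u.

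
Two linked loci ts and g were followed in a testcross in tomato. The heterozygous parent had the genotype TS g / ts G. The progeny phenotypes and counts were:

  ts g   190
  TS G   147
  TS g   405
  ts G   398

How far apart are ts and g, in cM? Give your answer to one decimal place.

29.6 cM

The recombinant classes are TS G and ts g: 147 + 190 = 337.
Recombination frequency = 337/1140 = 0.2956 ≈ 29.6%, i.e. 29.6 cM.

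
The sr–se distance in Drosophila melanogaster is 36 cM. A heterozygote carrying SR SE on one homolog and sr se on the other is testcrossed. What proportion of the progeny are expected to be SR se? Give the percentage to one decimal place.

18.0%

A map distance of 36 cM corresponds to a recombination frequency of 0.360.
The F1 is SR SE / sr se, so SR se is a recombinant gamete class with expected frequency r/2 = 0.360/2 = 0.1800.
That is 0.1800 = 18.0% of the progeny.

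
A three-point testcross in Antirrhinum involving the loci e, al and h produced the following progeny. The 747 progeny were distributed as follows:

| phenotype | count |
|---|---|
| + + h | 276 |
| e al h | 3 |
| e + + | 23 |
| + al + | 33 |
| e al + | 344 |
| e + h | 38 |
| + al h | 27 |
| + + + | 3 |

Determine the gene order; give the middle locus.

h

The two most frequent reciprocal classes, + + h and e al +, are the parental types, so the F1 was + + h / e al +.
The two rarest classes, + + + and e al h, are the double crossovers. Comparing them with the parentals, only the h allele has switched, so h is the middle locus and the order is e – h – al.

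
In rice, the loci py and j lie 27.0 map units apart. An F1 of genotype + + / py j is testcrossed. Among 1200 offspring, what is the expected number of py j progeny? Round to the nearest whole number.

438

A map distance of 27.0 map units corresponds to a recombination frequency of 0.270.
The F1 is + + / py j, so py j is a parental gamete class with expected frequency (1 − r)/2 = 0.730/2 = 0.3650.
Expected number = 0.3650 × 1200 = 438.00 ≈ 438.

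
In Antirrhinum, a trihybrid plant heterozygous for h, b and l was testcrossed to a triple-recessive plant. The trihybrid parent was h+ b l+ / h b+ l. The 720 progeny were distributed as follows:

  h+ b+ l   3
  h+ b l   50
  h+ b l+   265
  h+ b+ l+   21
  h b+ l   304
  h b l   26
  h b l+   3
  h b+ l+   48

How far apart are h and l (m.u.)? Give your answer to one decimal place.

14.4 m.u.

The two rarest classes, h b l+ and h+ b+ l, are the double crossovers. Comparing them with the parentals, only the h allele has switched, so h is the middle locus and the order is l – h – b.
Crossovers in the l–h interval produce the single-crossover classes h+ b l and h b+ l+ (50 + 48 = 98) plus the double crossovers (6).
RF(l–h) = (98 + 6) / 720 = 104/720 = 0.1444 → 14.4 m.u.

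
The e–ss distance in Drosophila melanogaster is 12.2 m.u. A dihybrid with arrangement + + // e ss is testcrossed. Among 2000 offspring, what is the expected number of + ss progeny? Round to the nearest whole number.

A map distance of 12.2 m.u. corresponds to a recombination frequency of 0.122.
The F1 is + + / e ss, so + ss is a recombinant gamete class with expected frequency r/2 = 0.122/2 = 0.0610.
Expected number = 0.0610 × 2000 = 122.00 ≈ 122.

122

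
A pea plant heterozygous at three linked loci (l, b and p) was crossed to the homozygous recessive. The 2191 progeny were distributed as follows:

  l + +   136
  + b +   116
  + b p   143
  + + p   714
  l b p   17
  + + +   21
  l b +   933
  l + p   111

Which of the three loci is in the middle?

p

The two most frequent reciprocal classes, l b + and + + p, are the parental types, so the F1 was l b + / + + p.
The two rarest classes, l b p and + + +, are the double crossovers. Comparing them with the parentals, only the p allele has switched, so p is the middle locus and the order is l – p – b.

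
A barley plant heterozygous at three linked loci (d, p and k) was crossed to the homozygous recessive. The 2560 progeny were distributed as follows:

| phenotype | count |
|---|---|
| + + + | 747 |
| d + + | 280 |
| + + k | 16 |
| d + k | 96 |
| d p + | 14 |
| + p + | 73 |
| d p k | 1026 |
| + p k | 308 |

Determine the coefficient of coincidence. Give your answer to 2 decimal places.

The two most frequent reciprocal classes, + + + and d p k, are the parental types, so the F1 was + + + / d p k.
The two rarest classes, + + k and d p +, are the double crossovers. Comparing them with the parentals, only the k allele has switched, so k is the middle locus and the order is d – k – p.
d–k: (588 + 30)/2560 = 0.2414; k–p: (169 + 30)/2560 = 0.0777.
Expected DCO frequency = 0.2414 × 0.0777 ≈ 0.01876; observed = 30/2560 ≈ 0.01172.
Coefficient of coincidence = 0.01172/0.01876 ≈ 0.62.

0.62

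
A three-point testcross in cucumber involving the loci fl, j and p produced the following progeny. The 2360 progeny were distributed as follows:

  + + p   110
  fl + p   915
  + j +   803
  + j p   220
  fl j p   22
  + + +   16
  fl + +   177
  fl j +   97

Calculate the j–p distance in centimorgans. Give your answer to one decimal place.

The two most frequent reciprocal classes, fl + p and + j +, are the parental types, so the F1 was fl + p / + j +.
The two rarest classes, fl j p and + + +, are the double crossovers. Comparing them with the parentals, only the j allele has switched, so j is the middle locus and the order is p – j – fl.
Crossovers in the p–j interval produce the single-crossover classes fl + + and + j p (177 + 220 = 397) plus the double crossovers (38).
RF(p–j) = (397 + 38) / 2360 = 435/2360 = 0.1843 → 18.4 centimorgans.

18.4 centimorgans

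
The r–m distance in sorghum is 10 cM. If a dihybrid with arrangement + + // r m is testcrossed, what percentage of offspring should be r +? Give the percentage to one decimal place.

A map distance of 10 cM corresponds to a recombination frequency of 0.100.
The F1 is + + / r m, so r + is a recombinant gamete class with expected frequency r/2 = 0.100/2 = 0.0500.
That is 0.0500 = 5.0% of the progeny.

5.0%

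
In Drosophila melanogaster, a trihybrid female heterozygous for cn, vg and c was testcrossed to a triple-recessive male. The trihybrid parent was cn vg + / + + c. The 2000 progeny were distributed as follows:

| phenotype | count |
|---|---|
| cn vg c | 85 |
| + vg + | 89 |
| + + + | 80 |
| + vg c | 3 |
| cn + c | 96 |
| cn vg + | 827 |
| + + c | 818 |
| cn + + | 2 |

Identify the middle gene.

The two rarest classes, cn + + and + vg c, are the double crossovers. Comparing them with the parentals, only the vg allele has switched, so vg is the middle locus and the order is cn – vg – c.

vg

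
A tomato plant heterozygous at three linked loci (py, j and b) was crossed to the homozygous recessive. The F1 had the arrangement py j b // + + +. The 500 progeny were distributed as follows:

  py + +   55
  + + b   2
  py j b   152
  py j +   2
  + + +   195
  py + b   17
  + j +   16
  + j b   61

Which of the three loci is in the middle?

The two rarest classes, py j + and + + b, are the double crossovers. Comparing them with the parentals, only the b allele has switched, so b is the middle locus and the order is j – b – py.

b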